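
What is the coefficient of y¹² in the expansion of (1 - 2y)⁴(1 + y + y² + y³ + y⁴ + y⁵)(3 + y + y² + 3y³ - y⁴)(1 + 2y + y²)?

8

(1 - 2y)⁴ has coefficients 1,-8,24,-32,16 for degrees 0…4.
(1 + y + y² + y³ + y⁴ + y⁵) has coefficients 1,1,1,1,1,1,0,0,0,0,0,0,0 for degrees 0…12.
Multiplying by (3 + y + y² + 3y³ - y⁴) gives running coefficients 3,4,5,8,7,7,4,3,2,-1,0,0,0 for degrees 0…12.
Finally multiplying by (1 + 2y + y²), the product of all factors after the first has coefficients 3,10,16,22,28,29,25,18,12,6,0,-1,0 for degrees 0…12.
[y¹²] = 1·0 − 8·(-1) + 24·0 − 32·6 + 16·12 = 8.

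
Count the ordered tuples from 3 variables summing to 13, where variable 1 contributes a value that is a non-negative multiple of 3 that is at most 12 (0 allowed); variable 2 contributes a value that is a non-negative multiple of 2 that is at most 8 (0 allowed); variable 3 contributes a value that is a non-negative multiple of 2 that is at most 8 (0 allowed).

7

The generating function for the choices is (1 + t³ + t⁶ + t⁹ + t¹²)·(1 + t² + t⁴ + t⁶ + t⁸)·(1 + t² + t⁴ + t⁶ + t⁸); the count is [t¹³].
(1 + t³ + t⁶ + t⁹ + t¹²) has coefficients 1,0,0,1,0,0,1,0,0,1,0,0,1 for degrees 0…12.
(1 + t² + t⁴ + t⁶ + t⁸) has coefficients 1,0,1,0,1,0,1,0,1,0,0,0,0,0 for degrees 0…13.
Finally multiplying by (1 + t² + t⁴ + t⁶ + t⁸), the product of all factors after the first has coefficients 1,0,2,0,3,0,4,0,5,0,4,0,3,0 for degrees 0…13.
[t¹³] = 1·0 + 1·4 + 1·0 + 1·3 + 1·0 = 7.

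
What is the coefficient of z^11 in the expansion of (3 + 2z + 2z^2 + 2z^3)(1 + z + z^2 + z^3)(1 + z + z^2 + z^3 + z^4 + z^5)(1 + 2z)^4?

1458

(3 + 2z + 2z^2 + 2z^3) has coefficients 3,2,2,2 for degrees 0…3.
(1 + z + z^2 + z^3) has coefficients 1,1,1,1,0,0,0,0,0,0,0,0 for degrees 0…11.
Multiplying by (1 + z + z^2 + z^3 + z^4 + z^5) gives running coefficients 1,2,3,4,4,4,3,2,1,0,0,0 for degrees 0…11.
Finally multiplying by (1 + 2z)^4, the product of all factors after the first has coefficients 1,10,43,108,188,260,307,314,281,216,136,64 for degrees 0…11.
[z^11] = 3·64 + 2·136 + 2·216 + 2·281 = 1458.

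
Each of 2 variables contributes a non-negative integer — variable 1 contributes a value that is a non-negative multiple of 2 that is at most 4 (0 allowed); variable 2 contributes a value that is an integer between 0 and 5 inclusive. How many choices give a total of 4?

3

The generating function for the choices is (1 + q^2 + q^4)·(1 + q + q^2 + q^3 + q^4 + q^5); the count is [q^4].
(1 + q^2 + q^4) has coefficients 1,0,1,0,1 for degrees 0…4.
(1 + q + q^2 + q^3 + q^4 + q^5) has coefficients 1,1,1,1,1 for degrees 0…4.
[q^4] = 1·1 + 1·1 + 1·1 = 3.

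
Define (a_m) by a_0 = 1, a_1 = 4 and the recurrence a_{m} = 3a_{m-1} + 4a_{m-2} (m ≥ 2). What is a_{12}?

The ordinary generating function has denominator 1 - 3y - 4y^2.
Iterating the recurrence: a_0,…,a_{12} = 1, 4, 16, 64, 256, 1024, 4096, 16384, 65536, 262144, 1048576, 4194304, 16777216.

16777216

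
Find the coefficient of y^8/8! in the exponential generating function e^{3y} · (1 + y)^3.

263169

The EGF product rule gives c_8 = Σ_{k_1+k_2=8} C(8; k_1,k_2) · ∏ g_i(k_i), where e^{3y} gives (3)^k; (1+y)^3 gives the falling factorial (3)_k.
g_1(k) for k = 0…8: 1, 3, 9, 27, 81, 243, 729, 2187, 6561.
g_2(k) for k = 0…8: 1, 3, 6, 6, 0, 0, 0, 0, 0.
c_8 = Σ_k C(8,k)·g_1(k)·g_2(8−k) = 56·243·6 + 28·729·6 + 8·2187·3 + 1·6561·1 = 81648 + 122472 + 52488 + 6561 = 263169.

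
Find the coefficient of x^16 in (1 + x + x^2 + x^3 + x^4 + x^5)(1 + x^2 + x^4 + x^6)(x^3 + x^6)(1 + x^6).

7

(1 + x + x^2 + x^3 + x^4 + x^5) has coefficients 1,1,1,1,1,1 for degrees 0…5.
(1 + x^2 + x^4 + x^6) has coefficients 1,0,1,0,1,0,1,0,0,0,0,0,0,0,0,0,0 for degrees 0…16.
Multiplying by (x^3 + x^6) gives running coefficients 0,0,0,1,0,1,1,1,1,1,1,0,1,0,0,0,0 for degrees 0…16.
Finally multiplying by (1 + x^6), the product of all factors after the first has coefficients 0,0,0,1,0,1,1,1,1,2,1,1,2,1,1,1,1 for degrees 0…16.
[x^16] = 1·1 + 1·1 + 1·1 + 1·1 + 1·2 + 1·1 = 7.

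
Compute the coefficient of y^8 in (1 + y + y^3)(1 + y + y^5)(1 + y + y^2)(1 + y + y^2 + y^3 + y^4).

13

(1 + y + y^3) has coefficients 1,1,0,1 for degrees 0…3.
(1 + y + y^5) has coefficients 1,1,0,0,0,1,0,0,0 for degrees 0…8.
Multiplying by (1 + y + y^2) gives running coefficients 1,2,2,1,0,1,1,1,0 for degrees 0…8.
Finally multiplying by (1 + y + y^2 + y^3 + y^4), the product of all factors after the first has coefficients 1,3,5,6,6,6,5,4,3 for degrees 0…8.
[y^8] = 1·3 + 1·4 + 1·6 = 13.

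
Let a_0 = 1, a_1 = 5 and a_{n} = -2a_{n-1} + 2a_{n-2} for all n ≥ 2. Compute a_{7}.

1400

The ordinary generating function has denominator 1 + 2x - 2x^2.
Iterating the recurrence: a_0,…,a_{7} = 1, 5, -8, 26, -68, 188, -512, 1400.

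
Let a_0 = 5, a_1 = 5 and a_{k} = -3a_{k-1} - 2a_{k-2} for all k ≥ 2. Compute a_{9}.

5105

The ordinary generating function has denominator 1 + 3y + 2y^2.
Iterating the recurrence: a_0,…,a_{9} = 5, 5, -25, 65, -145, 305, -625, 1265, -2545, 5105.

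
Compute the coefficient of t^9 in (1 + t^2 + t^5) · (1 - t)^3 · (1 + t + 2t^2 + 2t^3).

-1

(1 + t^2 + t^5) has coefficients 1,0,1,0,0,1 for degrees 0…5.
(1 - t)^3 has coefficients 1,-3,3,-1,0,0,0,0,0,0 for degrees 0…9.
Finally multiplying by (1 + t + 2t^2 + 2t^3), the product of all factors after the first has coefficients 1,-2,2,-2,-1,4,-2,0,0,0 for degrees 0…9.
[t^9] = 1·0 + 1·0 + 1·(-1) = -1.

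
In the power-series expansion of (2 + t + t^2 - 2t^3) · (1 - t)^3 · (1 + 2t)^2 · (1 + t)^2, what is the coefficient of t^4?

-16

(2 + t + t^2 - 2t^3) has coefficients 2,1,1,-2 for degrees 0…3.
(1 - t)^3 has coefficients 1,-3,3,-1,0 for degrees 0…4.
Multiplying by (1 + 2t)^2 gives running coefficients 1,1,-5,-1,8 for degrees 0…4.
Finally multiplying by (1 + t)^2, the product of all factors after the first has coefficients 1,3,-2,-10,1 for degrees 0…4.
[t^4] = 2·1 + 1·(-10) + 1·(-2) − 2·3 = -16.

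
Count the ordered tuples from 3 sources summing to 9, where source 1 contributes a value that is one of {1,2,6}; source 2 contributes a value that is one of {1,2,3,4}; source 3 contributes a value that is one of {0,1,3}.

3

The generating function for the choices is (z + z^2 + z^6)·(z + z^2 + z^3 + z^4)·(1 + z + z^3); the count is [z^9].
(z + z^2 + z^6) has coefficients 0,1,1,0,0,0,1 for degrees 0…6.
(z + z^2 + z^3 + z^4) has coefficients 0,1,1,1,1,0,0,0,0,0 for degrees 0…9.
Finally multiplying by (1 + z + z^3), the product of all factors after the first has coefficients 0,1,2,2,3,2,1,1,0,0 for degrees 0…9.
[z^9] = 1·0 + 1·1 + 1·2 = 3.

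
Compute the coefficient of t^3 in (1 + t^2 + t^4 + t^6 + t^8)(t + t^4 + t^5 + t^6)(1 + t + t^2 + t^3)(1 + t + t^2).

(1 + t^2 + t^4 + t^6 + t^8) has coefficients 1,0,1,0 for degrees 0…3.
(t + t^4 + t^5 + t^6) has coefficients 0,1,0,0 for degrees 0…3.
Multiplying by (1 + t + t^2 + t^3) gives running coefficients 0,1,1,1 for degrees 0…3.
Finally multiplying by (1 + t + t^2), the product of all factors after the first has coefficients 0,1,2,3 for degrees 0…3.
[t^3] = 1·3 + 1·1 = 4.

4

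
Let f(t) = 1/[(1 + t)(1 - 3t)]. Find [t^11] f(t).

132860

Partial fractions give a closed form: a_n = (1/4)·(-1)^n + (3/4)·3^n.
At n = 11: a_11 = 132860.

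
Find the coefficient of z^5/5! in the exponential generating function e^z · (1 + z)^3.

136

The EGF product rule gives c_5 = Σ_{k_1+k_2=5} C(5; k_1,k_2) · ∏ g_i(k_i), where e^z gives (1)^k; (1+z)^3 gives the falling factorial (3)_k.
g_1(k) for k = 0…5: 1, 1, 1, 1, 1, 1.
g_2(k) for k = 0…5: 1, 3, 6, 6, 0, 0.
c_5 = Σ_k C(5,k)·g_1(k)·g_2(5−k) = 10·1·6 + 10·1·6 + 5·1·3 + 1·1·1 = 60 + 60 + 15 + 1 = 136.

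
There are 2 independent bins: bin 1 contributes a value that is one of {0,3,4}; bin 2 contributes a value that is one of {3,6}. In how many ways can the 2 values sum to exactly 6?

2

The generating function for the choices is (1 + q^3 + q^4)·(q^3 + q^6); the count is [q^6].
(1 + q^3 + q^4) has coefficients 1,0,0,1,1 for degrees 0…4.
(q^3 + q^6) has coefficients 0,0,0,1,0,0,1 for degrees 0…6.
[q^6] = 1·1 + 1·1 + 1·0 = 2.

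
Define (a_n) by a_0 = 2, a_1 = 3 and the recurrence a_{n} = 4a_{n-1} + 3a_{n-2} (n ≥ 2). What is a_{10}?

3798306

The ordinary generating function has denominator 1 - 4x - 3x^2.
Iterating the recurrence: a_0,…,a_{10} = 2, 3, 18, 81, 378, 1755, 8154, 37881, 175986, 817587, 3798306.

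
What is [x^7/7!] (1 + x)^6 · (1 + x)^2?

The EGF product rule gives c_7 = Σ_{k_1+k_2=7} C(7; k_1,k_2) · ∏ g_i(k_i), where (1+x)^6 gives the falling factorial (6)_k; (1+x)^2 gives the falling factorial (2)_k.
g_1(k) for k = 0…7: 1, 6, 30, 120, 360, 720, 720, 0.
g_2(k) for k = 0…7: 1, 2, 2, 0, 0, 0, 0, 0.
c_7 = Σ_k C(7,k)·g_1(k)·g_2(7−k) = 21·720·2 + 7·720·2 = 30240 + 10080 = 40320.

40320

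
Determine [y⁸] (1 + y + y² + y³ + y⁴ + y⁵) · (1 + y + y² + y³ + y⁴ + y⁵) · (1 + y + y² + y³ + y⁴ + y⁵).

27

(1 + y + y² + y³ + y⁴ + y⁵) has coefficients 1,1,1,1,1,1 for degrees 0…5.
(1 + y + y² + y³ + y⁴ + y⁵) has coefficients 1,1,1,1,1,1,0,0,0 for degrees 0…8.
Finally multiplying by (1 + y + y² + y³ + y⁴ + y⁵), the product of all factors after the first has coefficients 1,2,3,4,5,6,5,4,3 for degrees 0…8.
[y⁸] = 1·3 + 1·4 + 1·5 + 1·6 + 1·5 + 1·4 = 27.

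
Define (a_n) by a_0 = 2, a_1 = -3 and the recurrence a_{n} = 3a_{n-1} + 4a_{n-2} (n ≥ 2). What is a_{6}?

The ordinary generating function has denominator 1 - 3z - 4z^2.
Iterating the recurrence: a_0,…,a_{6} = 2, -3, -1, -15, -49, -207, -817.

-817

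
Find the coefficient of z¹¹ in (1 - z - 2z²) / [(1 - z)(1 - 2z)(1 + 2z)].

-682

Partial fractions give a closed form: a_n = (2/3)·1^n + (1/3)·(-2)^n.
At n = 11: a_11 = -682.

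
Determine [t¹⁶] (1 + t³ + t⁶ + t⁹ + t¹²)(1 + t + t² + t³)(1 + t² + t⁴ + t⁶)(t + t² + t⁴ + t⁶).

(1 + t³ + t⁶ + t⁹ + t¹²) has coefficients 1,0,0,1,0,0,1,0,0,1,0,0,1 for degrees 0…12.
(1 + t + t² + t³) has coefficients 1,1,1,1,0,0,0,0,0,0,0,0,0,0,0,0,0 for degrees 0…16.
Multiplying by (1 + t² + t⁴ + t⁶) gives running coefficients 1,1,2,2,2,2,2,2,1,1,0,0,0,0,0,0,0 for degrees 0…16.
Finally multiplying by (t + t² + t⁴ + t⁶), the product of all factors after the first has coefficients 0,1,2,3,5,5,7,7,8,7,6,5,3,3,1,1,0 for degrees 0…16.
[t¹⁶] = 1·0 + 1·3 + 1·6 + 1·7 + 1·5 = 21.

21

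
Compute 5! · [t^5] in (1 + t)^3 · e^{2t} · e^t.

3618

The EGF product rule gives c_5 = Σ_{k_1+k_2+k_3=5} C(5; k_1,k_2,k_3) · ∏ g_i(k_i), where (1+t)^3 gives the falling factorial (3)_k; e^{2t} gives (2)^k; e^t gives (1)^k.
g_1(k) for k = 0…5: 1, 3, 6, 6, 0, 0.
g_2(k) for k = 0…5: 1, 2, 4, 8, 16, 32.
g_3(k) for k = 0…5: 1, 1, 1, 1, 1, 1.
First combine the last two factors: h(k) = Σ_j C(k,j)·g_2(j)·g_3(k−j) for k = 0…5: 1, 3, 9, 27, 81, 243.
c_5 = Σ_k C(5,k)·g_1(k)·h(5−k) = 1·1·243 + 5·3·81 + 10·6·27 + 10·6·9 = 243 + 1215 + 1620 + 540 = 3618.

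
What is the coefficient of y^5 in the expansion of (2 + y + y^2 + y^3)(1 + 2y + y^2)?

(2 + y + y^2 + y^3) has coefficients 2,1,1,1 for degrees 0…3.
(1 + 2y + y^2) has coefficients 1,2,1,0,0,0 for degrees 0…5.
[y^5] = 2·0 + 1·0 + 1·0 + 1·1 = 1.

1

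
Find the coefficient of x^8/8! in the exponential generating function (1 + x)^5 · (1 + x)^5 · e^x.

12975561

The EGF product rule gives c_8 = Σ_{k_1+k_2+k_3=8} C(8; k_1,k_2,k_3) · ∏ g_i(k_i), where (1+x)^5 gives the falling factorial (5)_k; (1+x)^5 gives the falling factorial (5)_k; e^x gives (1)^k.
g_1(k) for k = 0…8: 1, 5, 20, 60, 120, 120, 0, 0, 0.
g_2(k) for k = 0…8: 1, 5, 20, 60, 120, 120, 0, 0, 0.
g_3(k) for k = 0…8: 1, 1, 1, 1, 1, 1, 1, 1, 1.
First combine the last two factors: h(k) = Σ_j C(k,j)·g_2(j)·g_3(k−j) for k = 0…8: 1, 6, 31, 136, 501, 1546, 4051, 9276, 19081.
c_8 = Σ_k C(8,k)·g_1(k)·h(8−k) = 1·1·19081 + 8·5·9276 + 28·20·4051 + 56·60·1546 + 70·120·501 + 56·120·136 = 19081 + 371040 + 2268560 + 5194560 + 4208400 + 913920 = 12975561.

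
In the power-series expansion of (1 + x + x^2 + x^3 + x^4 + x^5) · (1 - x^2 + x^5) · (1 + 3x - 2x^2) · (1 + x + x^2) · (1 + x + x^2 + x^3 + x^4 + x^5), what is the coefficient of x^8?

(1 + x + x^2 + x^3 + x^4 + x^5) has coefficients 1,1,1,1,1,1 for degrees 0…5.
(1 - x^2 + x^5) has coefficients 1,0,-1,0,0,1,0,0,0 for degrees 0…8.
Multiplying by (1 + 3x - 2x^2) gives running coefficients 1,3,-3,-3,2,1,3,-2,0 for degrees 0…8.
Multiplying by (1 + x + x^2) gives running coefficients 1,4,1,-3,-4,0,6,2,1 for degrees 0…8.
Finally multiplying by (1 + x + x^2 + x^3 + x^4 + x^5), the product of all factors after the first has coefficients 1,5,6,3,-1,-1,4,2,2 for degrees 0…8.
[x^8] = 1·2 + 1·2 + 1·4 + 1·(-1) + 1·(-1) + 1·3 = 9.

9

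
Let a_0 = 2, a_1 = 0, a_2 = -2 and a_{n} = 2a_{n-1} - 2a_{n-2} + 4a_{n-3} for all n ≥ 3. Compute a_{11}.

The ordinary generating function has denominator 1 - 2z + 2z^2 - 4z^3.
Iterating the recurrence: a_0,…,a_{11} = 2, 0, -2, 4, 12, 8, 8, 48, 112, 160, 288, 704.

704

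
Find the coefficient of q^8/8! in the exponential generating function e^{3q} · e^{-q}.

The EGF product rule gives c_8 = Σ_{k_1+k_2=8} C(8; k_1,k_2) · ∏ g_i(k_i), where e^{3q} gives (3)^k; e^{-q} gives (-1)^k.
g_1(k) for k = 0…8: 1, 3, 9, 27, 81, 243, 729, 2187, 6561.
g_2(k) for k = 0…8: 1, -1, 1, -1, 1, -1, 1, -1, 1.
c_8 = Σ_k C(8,k)·g_1(k)·g_2(8−k) = 1·1·1 + 8·3·(-1) + 28·9·1 + 56·27·(-1) + 70·81·1 + 56·243·(-1) + 28·729·1 + 8·2187·(-1) + 1·6561·1 = 1 − 24 + 252 − 1512 + 5670 − 13608 + 20412 − 17496 + 6561 = 256.

256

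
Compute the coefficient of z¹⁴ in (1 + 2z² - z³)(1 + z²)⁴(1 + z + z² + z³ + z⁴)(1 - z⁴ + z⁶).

13

(1 + 2z² - z³) has coefficients 1,0,2,-1 for degrees 0…3.
(1 + z²)⁴ has coefficients 1,0,4,0,6,0,4,0,1,0,0,0,0,0,0 for degrees 0…14.
Multiplying by (1 + z + z² + z³ + z⁴) gives running coefficients 1,1,5,5,11,10,14,10,11,5,5,1,1,0,0 for degrees 0…14.
Finally multiplying by (1 - z⁴ + z⁶), the product of all factors after the first has coefficients 1,1,5,5,10,9,10,6,5,0,2,1,4,5,6 for degrees 0…14.
[z¹⁴] = 1·6 + 2·4 − 1·1 = 13.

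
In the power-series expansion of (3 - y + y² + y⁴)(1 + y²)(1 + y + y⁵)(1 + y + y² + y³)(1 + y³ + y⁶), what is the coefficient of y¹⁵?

(3 - y + y² + y⁴) has coefficients 3,-1,1,0,1 for degrees 0…4.
(1 + y²) has coefficients 1,0,1,0,0,0,0,0,0,0,0,0,0,0,0,0 for degrees 0…15.
Multiplying by (1 + y + y⁵) gives running coefficients 1,1,1,1,0,1,0,1,0,0,0,0,0,0,0,0 for degrees 0…15.
Multiplying by (1 + y + y² + y³) gives running coefficients 1,2,3,4,3,3,2,2,2,1,1,0,0,0,0,0 for degrees 0…15.
Finally multiplying by (1 + y³ + y⁶), the product of all factors after the first has coefficients 1,2,3,5,5,6,7,7,8,7,6,5,3,3,2,1 for degrees 0…15.
[y¹⁵] = 3·1 − 1·2 + 1·3 + 1·5 = 9.

9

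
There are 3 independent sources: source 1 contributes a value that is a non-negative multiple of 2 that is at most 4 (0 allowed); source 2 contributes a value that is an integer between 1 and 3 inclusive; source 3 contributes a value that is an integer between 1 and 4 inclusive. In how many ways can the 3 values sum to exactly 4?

4

The generating function for the choices is (1 + z^2 + z^4)·(z + z^2 + z^3)·(z + z^2 + z^3 + z^4); the count is [z^4].
(1 + z^2 + z^4) has coefficients 1,0,1,0,1 for degrees 0…4.
(z + z^2 + z^3) has coefficients 0,1,1,1,0 for degrees 0…4.
Finally multiplying by (z + z^2 + z^3 + z^4), the product of all factors after the first has coefficients 0,0,1,2,3 for degrees 0…4.
[z^4] = 1·3 + 1·1 + 1·0 = 4.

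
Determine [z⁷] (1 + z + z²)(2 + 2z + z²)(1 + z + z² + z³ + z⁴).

(1 + z + z²) has coefficients 1,1,1 for degrees 0…2.
(2 + 2z + z²) has coefficients 2,2,1,0,0,0,0,0 for degrees 0…7.
Finally multiplying by (1 + z + z² + z³ + z⁴), the product of all factors after the first has coefficients 2,4,5,5,5,3,1,0 for degrees 0…7.
[z⁷] = 1·0 + 1·1 + 1·3 = 4.

4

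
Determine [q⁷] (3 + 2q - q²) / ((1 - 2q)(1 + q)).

320

The denominator gives the recurrence a_n = a_(n−1) + 2a_(n−2) for n ≥ 3; the numerator fixes a_0 = 3, a_1 = 5, a_2 = 10.
Iterating: 3, 5, 10, 20, 40, 80, 160, 320, so a_7 = 320.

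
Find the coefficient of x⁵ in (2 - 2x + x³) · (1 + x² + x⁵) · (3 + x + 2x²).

7

(2 - 2x + x³) has coefficients 2,-2,0,1 for degrees 0…3.
(1 + x² + x⁵) has coefficients 1,0,1,0,0,1 for degrees 0…5.
Finally multiplying by (3 + x + 2x²), the product of all factors after the first has coefficients 3,1,5,1,2,3 for degrees 0…5.
[x⁵] = 2·3 − 2·2 + 1·5 = 7.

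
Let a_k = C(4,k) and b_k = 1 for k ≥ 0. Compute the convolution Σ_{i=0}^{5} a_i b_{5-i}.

16

This is [x^5] in the product of the two ordinary generating functions.
Σ = 1·1 + 4·1 + 6·1 + 4·1 + 1·1 + 0·1 = 16.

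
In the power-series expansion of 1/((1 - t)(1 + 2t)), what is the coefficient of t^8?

171

Partial fractions give a closed form: a_n = (1/3)·1^n + (2/3)·(-2)^n.
At n = 8: a_8 = 171.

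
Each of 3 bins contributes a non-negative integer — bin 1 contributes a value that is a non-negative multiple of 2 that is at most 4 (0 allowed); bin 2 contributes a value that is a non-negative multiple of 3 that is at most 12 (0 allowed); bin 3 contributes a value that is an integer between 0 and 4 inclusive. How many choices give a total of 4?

4

The generating function for the choices is (1 + q^2 + q^4)·(1 + q^3 + q^6 + q^9 + q^12)·(1 + q + q^2 + q^3 + q^4); the count is [q^4].
(1 + q^2 + q^4) has coefficients 1,0,1,0,1 for degrees 0…4.
(1 + q^3 + q^6 + q^9 + q^12) has coefficients 1,0,0,1,0 for degrees 0…4.
Finally multiplying by (1 + q + q^2 + q^3 + q^4), the product of all factors after the first has coefficients 1,1,1,2,2 for degrees 0…4.
[q^4] = 1·2 + 1·1 + 1·1 = 4.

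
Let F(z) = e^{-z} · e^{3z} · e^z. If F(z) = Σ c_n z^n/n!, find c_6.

729

The EGF product rule gives c_6 = Σ_{k_1+k_2+k_3=6} C(6; k_1,k_2,k_3) · ∏ g_i(k_i), where e^{-z} gives (-1)^k; e^{3z} gives (3)^k; e^z gives (1)^k.
g_1(k) for k = 0…6: 1, -1, 1, -1, 1, -1, 1.
g_2(k) for k = 0…6: 1, 3, 9, 27, 81, 243, 729.
g_3(k) for k = 0…6: 1, 1, 1, 1, 1, 1, 1.
First combine the last two factors: h(k) = Σ_j C(k,j)·g_2(j)·g_3(k−j) for k = 0…6: 1, 4, 16, 64, 256, 1024, 4096.
c_6 = Σ_k C(6,k)·g_1(k)·h(6−k) = 1·1·4096 + 6·(-1)·1024 + 15·1·256 + 20·(-1)·64 + 15·1·16 + 6·(-1)·4 + 1·1·1 = 4096 − 6144 + 3840 − 1280 + 240 − 24 + 1 = 729.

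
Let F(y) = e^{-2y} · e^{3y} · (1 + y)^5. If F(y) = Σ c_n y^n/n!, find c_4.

501

The EGF product rule gives c_4 = Σ_{k_1+k_2+k_3=4} C(4; k_1,k_2,k_3) · ∏ g_i(k_i), where e^{-2y} gives (-2)^k; e^{3y} gives (3)^k; (1+y)^5 gives the falling factorial (5)_k.
g_1(k) for k = 0…4: 1, -2, 4, -8, 16.
g_2(k) for k = 0…4: 1, 3, 9, 27, 81.
g_3(k) for k = 0…4: 1, 5, 20, 60, 120.
First combine the last two factors: h(k) = Σ_j C(k,j)·g_2(j)·g_3(k−j) for k = 0…4: 1, 8, 59, 402, 2541.
c_4 = Σ_k C(4,k)·g_1(k)·h(4−k) = 1·1·2541 + 4·(-2)·402 + 6·4·59 + 4·(-8)·8 + 1·16·1 = 2541 − 3216 + 1416 − 256 + 16 = 501.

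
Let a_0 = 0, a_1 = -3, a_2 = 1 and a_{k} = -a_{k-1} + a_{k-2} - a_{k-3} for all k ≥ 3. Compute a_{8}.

The ordinary generating function has denominator 1 + x - x^2 + x^3.
Iterating the recurrence: a_0,…,a_{8} = 0, -3, 1, -4, 8, -13, 25, -46, 84.

84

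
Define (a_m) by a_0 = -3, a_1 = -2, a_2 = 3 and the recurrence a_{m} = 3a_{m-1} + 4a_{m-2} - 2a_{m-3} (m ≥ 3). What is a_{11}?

474577

The ordinary generating function has denominator 1 - 3y - 4y^2 + 2y^3.
Iterating the recurrence: a_0,…,a_{11} = -3, -2, 3, 7, 37, 133, 533, 2057, 8037, 31273, 121853, 474577.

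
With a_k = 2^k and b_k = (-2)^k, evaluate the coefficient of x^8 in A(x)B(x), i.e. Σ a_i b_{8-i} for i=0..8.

256

Write out a_i and b_{8-i} for i = 0,…,8 and sum the products.
Σ = 1·256 + 2·(-128) + 4·64 + 8·(-32) + 16·16 + 32·(-8) + 64·4 + 128·(-2) + 256·1 = 256.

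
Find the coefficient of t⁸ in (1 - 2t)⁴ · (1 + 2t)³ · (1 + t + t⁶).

116

(1 - 2t)⁴ has coefficients 1,-8,24,-32,16 for degrees 0…4.
(1 + 2t)³ has coefficients 1,6,12,8,0,0,0,0,0 for degrees 0…8.
Finally multiplying by (1 + t + t⁶), the product of all factors after the first has coefficients 1,7,18,20,8,0,1,6,12 for degrees 0…8.
[t⁸] = 1·12 − 8·6 + 24·1 − 32·0 + 16·8 = 116.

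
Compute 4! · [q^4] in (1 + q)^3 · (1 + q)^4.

The EGF product rule gives c_4 = Σ_{k_1+k_2=4} C(4; k_1,k_2) · ∏ g_i(k_i), where (1+q)^3 gives the falling factorial (3)_k; (1+q)^4 gives the falling factorial (4)_k.
g_1(k) for k = 0…4: 1, 3, 6, 6, 0.
g_2(k) for k = 0…4: 1, 4, 12, 24, 24.
c_4 = Σ_k C(4,k)·g_1(k)·g_2(4−k) = 1·1·24 + 4·3·24 + 6·6·12 + 4·6·4 = 24 + 288 + 432 + 96 = 840.

840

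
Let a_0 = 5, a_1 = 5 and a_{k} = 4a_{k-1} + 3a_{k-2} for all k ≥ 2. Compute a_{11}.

33835355

The ordinary generating function has denominator 1 - 4y - 3y^2.
Iterating the recurrence: a_0,…,a_{11} = 5, 5, 35, 155, 725, 3365, 15635, 72635, 337445, 1567685, 7283075, 33835355.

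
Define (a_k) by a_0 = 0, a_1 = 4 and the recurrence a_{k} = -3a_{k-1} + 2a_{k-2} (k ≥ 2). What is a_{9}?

89452

The ordinary generating function has denominator 1 + 3x - 2x^2.
Iterating the recurrence: a_0,…,a_{9} = 0, 4, -12, 44, -156, 556, -1980, 7052, -25116, 89452.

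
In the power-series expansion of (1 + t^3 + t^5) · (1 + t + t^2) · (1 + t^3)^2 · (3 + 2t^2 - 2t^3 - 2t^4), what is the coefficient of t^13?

(1 + t^3 + t^5) has coefficients 1,0,0,1,0,1 for degrees 0…5.
(1 + t + t^2) has coefficients 1,1,1,0,0,0,0,0,0,0,0,0,0,0 for degrees 0…13.
Multiplying by (1 + t^3)^2 gives running coefficients 1,1,1,2,2,2,1,1,1,0,0,0,0,0 for degrees 0…13.
Finally multiplying by (3 + 2t^2 - 2t^3 - 2t^4), the product of all factors after the first has coefficients 3,3,5,6,4,6,1,-1,-3,-4,-2,-4,-2,0 for degrees 0…13.
[t^13] = 1·0 + 1·(-2) + 1·(-3) = -5.

-5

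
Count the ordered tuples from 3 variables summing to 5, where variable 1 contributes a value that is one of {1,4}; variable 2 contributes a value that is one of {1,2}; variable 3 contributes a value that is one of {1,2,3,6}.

The generating function for the choices is (x + x⁴)·(x + x²)·(x + x² + x³ + x⁶); the count is [x⁵].
(x + x⁴) has coefficients 0,1,0,0,1 for degrees 0…4.
(x + x²) has coefficients 0,1,1,0,0,0 for degrees 0…5.
Finally multiplying by (x + x² + x³ + x⁶), the product of all factors after the first has coefficients 0,0,1,2,2,1 for degrees 0…5.
[x⁵] = 1·2 + 1·0 = 2.

2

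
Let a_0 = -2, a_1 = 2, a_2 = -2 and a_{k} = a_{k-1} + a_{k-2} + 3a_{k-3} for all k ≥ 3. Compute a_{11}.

-1254

The ordinary generating function has denominator 1 - z - z^2 - 3z^3.
Iterating the recurrence: a_0,…,a_{11} = -2, 2, -2, -6, -2, -14, -34, -54, -130, -286, -578, -1254.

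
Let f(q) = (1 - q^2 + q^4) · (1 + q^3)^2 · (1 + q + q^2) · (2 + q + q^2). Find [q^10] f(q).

(1 - q^2 + q^4) has coefficients 1,0,-1,0,1 for degrees 0…4.
(1 + q^3)^2 has coefficients 1,0,0,2,0,0,1,0,0,0,0 for degrees 0…10.
Multiplying by (1 + q + q^2) gives running coefficients 1,1,1,2,2,2,1,1,1,0,0 for degrees 0…10.
Finally multiplying by (2 + q + q^2), the product of all factors after the first has coefficients 2,3,4,6,7,8,6,5,4,2,1 for degrees 0…10.
[q^10] = 1·1 − 1·4 + 1·6 = 3.

3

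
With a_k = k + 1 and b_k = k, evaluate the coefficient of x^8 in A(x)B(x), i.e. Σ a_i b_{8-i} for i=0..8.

This is [x^8] in the product of the two ordinary generating functions.
Σ = 1·8 + 2·7 + 3·6 + 4·5 + 5·4 + 6·3 + 7·2 + 8·1 + 9·0 = 120.

120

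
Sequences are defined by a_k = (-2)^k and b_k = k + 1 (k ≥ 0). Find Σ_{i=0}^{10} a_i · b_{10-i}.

The convolution is the x^10 coefficient of A(x)B(x).
Σ = 1·11 − 2·10 + 4·9 − 8·8 + 16·7 − 32·6 + 64·5 − 128·4 + 256·3 − 512·2 + 1024·1 = 459.

459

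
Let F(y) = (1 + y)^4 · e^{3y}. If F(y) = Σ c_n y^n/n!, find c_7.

The EGF product rule gives c_7 = Σ_{k_1+k_2=7} C(7; k_1,k_2) · ∏ g_i(k_i), where (1+y)^4 gives the falling factorial (4)_k; e^{3y} gives (3)^k.
g_1(k) for k = 0…7: 1, 4, 12, 24, 24, 0, 0, 0.
g_2(k) for k = 0…7: 1, 3, 9, 27, 81, 243, 729, 2187.
c_7 = Σ_k C(7,k)·g_1(k)·g_2(7−k) = 1·1·2187 + 7·4·729 + 21·12·243 + 35·24·81 + 35·24·27 = 2187 + 20412 + 61236 + 68040 + 22680 = 174555.

174555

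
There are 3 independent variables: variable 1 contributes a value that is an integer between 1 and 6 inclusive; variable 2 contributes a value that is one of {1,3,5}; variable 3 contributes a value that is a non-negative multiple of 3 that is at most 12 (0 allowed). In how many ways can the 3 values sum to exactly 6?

The generating function for the choices is (t + t² + t³ + t⁴ + t⁵ + t⁶)·(t + t³ + t⁵)·(1 + t³ + t⁶ + t⁹ + t¹²); the count is [t⁶].
(t + t² + t³ + t⁴ + t⁵ + t⁶) has coefficients 0,1,1,1,1,1,1 for degrees 0…6.
(t + t³ + t⁵) has coefficients 0,1,0,1,0,1,0 for degrees 0…6.
Finally multiplying by (1 + t³ + t⁶ + t⁹ + t¹²), the product of all factors after the first has coefficients 0,1,0,1,1,1,1 for degrees 0…6.
[t⁶] = 1·1 + 1·1 + 1·1 + 1·0 + 1·1 + 1·0 = 4.

4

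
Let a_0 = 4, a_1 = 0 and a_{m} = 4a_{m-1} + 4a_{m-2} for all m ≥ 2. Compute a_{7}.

35840

The ordinary generating function has denominator 1 - 4t - 4t^2.
Iterating the recurrence: a_0,…,a_{7} = 4, 0, 16, 64, 320, 1536, 7424, 35840.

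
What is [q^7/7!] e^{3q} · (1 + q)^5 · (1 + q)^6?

The EGF product rule gives c_7 = Σ_{k_1+k_2+k_3=7} C(7; k_1,k_2,k_3) · ∏ g_i(k_i), where e^{3q} gives (3)^k; (1+q)^5 gives the falling factorial (5)_k; (1+q)^6 gives the falling factorial (6)_k.
g_1(k) for k = 0…7: 1, 3, 9, 27, 81, 243, 729, 2187.
g_2(k) for k = 0…7: 1, 5, 20, 60, 120, 120, 0, 0.
g_3(k) for k = 0…7: 1, 6, 30, 120, 360, 720, 720, 0.
First combine the last two factors: h(k) = Σ_j C(k,j)·g_2(j)·g_3(k−j) for k = 0…7: 1, 11, 110, 990, 7920, 55440, 332640, 1663200.
c_7 = Σ_k C(7,k)·g_1(k)·h(7−k) = 1·1·1663200 + 7·3·332640 + 21·9·55440 + 35·27·7920 + 35·81·990 + 21·243·110 + 7·729·11 + 1·2187·1 = 1663200 + 6985440 + 10478160 + 7484400 + 2806650 + 561330 + 56133 + 2187 = 30037500.

30037500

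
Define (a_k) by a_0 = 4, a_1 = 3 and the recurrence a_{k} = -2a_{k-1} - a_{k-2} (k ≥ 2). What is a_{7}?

45

The ordinary generating function has denominator 1 + 2t + t^2.
Iterating the recurrence: a_0,…,a_{7} = 4, 3, -10, 17, -24, 31, -38, 45.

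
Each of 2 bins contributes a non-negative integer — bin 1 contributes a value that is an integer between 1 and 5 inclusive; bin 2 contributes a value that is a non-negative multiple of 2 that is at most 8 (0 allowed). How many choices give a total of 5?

The generating function for the choices is (q + q² + q³ + q⁴ + q⁵)·(1 + q² + q⁴ + q⁶ + q⁸); the count is [q⁵].
(q + q² + q³ + q⁴ + q⁵) has coefficients 0,1,1,1,1,1 for degrees 0…5.
(1 + q² + q⁴ + q⁶ + q⁸) has coefficients 1,0,1,0,1,0 for degrees 0…5.
[q⁵] = 1·1 + 1·0 + 1·1 + 1·0 + 1·1 = 3.

3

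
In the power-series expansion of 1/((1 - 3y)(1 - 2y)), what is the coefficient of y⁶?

Partial fractions give a closed form: a_n = (3)·3^n + (-2)·2^n.
At n = 6: a_6 = 2059.

2059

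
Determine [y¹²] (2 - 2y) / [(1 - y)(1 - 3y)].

1062882

The denominator gives the recurrence a_n = 4a_(n−1) − 3a_(n−2) for n ≥ 2; the numerator fixes a_0 = 2, a_1 = 6.
Iterating: 2, 6, 18, 54, 162, 486, 1458, 4374, 13122, 39366, 118098, 354294, 1062882, so a_12 = 1062882.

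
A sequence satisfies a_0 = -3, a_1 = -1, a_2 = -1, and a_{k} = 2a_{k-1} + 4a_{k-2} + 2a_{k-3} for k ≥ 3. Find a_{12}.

-529904

The ordinary generating function has denominator 1 - 2z - 4z^2 - 2z^3.
Iterating the recurrence: a_0,…,a_{12} = -3, -1, -1, -12, -30, -110, -364, -1228, -4132, -13904, -46792, -157464, -529904.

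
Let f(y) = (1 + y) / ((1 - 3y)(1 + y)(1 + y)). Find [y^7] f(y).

The denominator gives the recurrence a_n = a_(n−1) + 5a_(n−2) + 3a_(n−3) for n ≥ 3; the numerator fixes a_0 = 1, a_1 = 2, a_2 = 7.
Iterating: 1, 2, 7, 20, 61, 182, 547, 1640, so a_7 = 1640.

1640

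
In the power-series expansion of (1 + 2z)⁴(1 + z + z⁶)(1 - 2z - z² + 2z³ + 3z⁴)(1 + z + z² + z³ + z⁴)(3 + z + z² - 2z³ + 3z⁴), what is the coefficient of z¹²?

2053

(1 + 2z)⁴ has coefficients 1,8,24,32,16 for degrees 0…4.
(1 + z + z⁶) has coefficients 1,1,0,0,0,0,1,0,0,0,0,0,0 for degrees 0…12.
Multiplying by (1 - 2z - z² + 2z³ + 3z⁴) gives running coefficients 1,-1,-3,1,5,3,1,-2,-1,2,3,0,0 for degrees 0…12.
Multiplying by (1 + z + z² + z³ + z⁴) gives running coefficients 1,0,-3,-2,3,5,7,8,6,3,3,2,4 for degrees 0…12.
Finally multiplying by (3 + z + z² - 2z³ + 3z⁴), the product of all factors after the first has coefficients 3,1,-8,-11,7,22,24,24,32,24,23,24,29 for degrees 0…12.
[z¹²] = 1·29 + 8·24 + 24·23 + 32·24 + 16·32 = 2053.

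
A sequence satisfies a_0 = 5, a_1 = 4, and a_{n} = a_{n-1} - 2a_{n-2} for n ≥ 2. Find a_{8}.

-82

The ordinary generating function has denominator 1 - y + 2y^2.
Iterating the recurrence: a_0,…,a_{8} = 5, 4, -6, -14, -2, 26, 30, -22, -82.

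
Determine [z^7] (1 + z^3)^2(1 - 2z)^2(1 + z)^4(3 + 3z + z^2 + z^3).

54

(1 + z^3)^2 has coefficients 1,0,0,2,0,0,1 for degrees 0…6.
(1 - 2z)^2 has coefficients 1,-4,4,0,0,0,0,0 for degrees 0…7.
Multiplying by (1 + z)^4 gives running coefficients 1,0,-6,-4,9,12,4,0 for degrees 0…7.
Finally multiplying by (3 + 3z + z^2 + z^3), the product of all factors after the first has coefficients 3,3,-17,-29,9,53,53,33 for degrees 0…7.
[z^7] = 1·33 + 2·9 + 1·3 = 54.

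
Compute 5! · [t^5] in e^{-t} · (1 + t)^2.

-11

The EGF product rule gives c_5 = Σ_{k_1+k_2=5} C(5; k_1,k_2) · ∏ g_i(k_i), where e^{-t} gives (-1)^k; (1+t)^2 gives the falling factorial (2)_k.
g_1(k) for k = 0…5: 1, -1, 1, -1, 1, -1.
g_2(k) for k = 0…5: 1, 2, 2, 0, 0, 0.
c_5 = Σ_k C(5,k)·g_1(k)·g_2(5−k) = 10·(-1)·2 + 5·1·2 + 1·(-1)·1 = −20 + 10 − 1 = -11.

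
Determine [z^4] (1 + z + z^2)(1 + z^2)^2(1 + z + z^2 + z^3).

9

(1 + z + z^2) has coefficients 1,1,1 for degrees 0…2.
(1 + z^2)^2 has coefficients 1,0,2,0,1 for degrees 0…4.
Finally multiplying by (1 + z + z^2 + z^3), the product of all factors after the first has coefficients 1,1,3,3,3 for degrees 0…4.
[z^4] = 1·3 + 1·3 + 1·3 = 9.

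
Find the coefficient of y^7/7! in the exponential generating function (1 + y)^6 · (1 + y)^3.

181440

The EGF product rule gives c_7 = Σ_{k_1+k_2=7} C(7; k_1,k_2) · ∏ g_i(k_i), where (1+y)^6 gives the falling factorial (6)_k; (1+y)^3 gives the falling factorial (3)_k.
g_1(k) for k = 0…7: 1, 6, 30, 120, 360, 720, 720, 0.
g_2(k) for k = 0…7: 1, 3, 6, 6, 0, 0, 0, 0.
c_7 = Σ_k C(7,k)·g_1(k)·g_2(7−k) = 35·360·6 + 21·720·6 + 7·720·3 = 75600 + 90720 + 15120 = 181440.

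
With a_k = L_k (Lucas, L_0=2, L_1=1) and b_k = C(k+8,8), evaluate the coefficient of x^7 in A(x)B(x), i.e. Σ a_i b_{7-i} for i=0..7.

This is [x^7] in the product of the two ordinary generating functions.
Σ = 2·6435 + 1·3003 + 3·1287 + 4·495 + 7·165 + 11·45 + 18·9 + 29·1 = 23555.

23555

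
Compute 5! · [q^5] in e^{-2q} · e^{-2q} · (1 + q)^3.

-64

The EGF product rule gives c_5 = Σ_{k_1+k_2+k_3=5} C(5; k_1,k_2,k_3) · ∏ g_i(k_i), where e^{-2q} gives (-2)^k; e^{-2q} gives (-2)^k; (1+q)^3 gives the falling factorial (3)_k.
g_1(k) for k = 0…5: 1, -2, 4, -8, 16, -32.
g_2(k) for k = 0…5: 1, -2, 4, -8, 16, -32.
g_3(k) for k = 0…5: 1, 3, 6, 6, 0, 0.
First combine the last two factors: h(k) = Σ_j C(k,j)·g_2(j)·g_3(k−j) for k = 0…5: 1, 1, -2, -2, 16, -32.
c_5 = Σ_k C(5,k)·g_1(k)·h(5−k) = 1·1·(-32) + 5·(-2)·16 + 10·4·(-2) + 10·(-8)·(-2) + 5·16·1 + 1·(-32)·1 = −32 − 160 − 80 + 160 + 80 − 32 = -64.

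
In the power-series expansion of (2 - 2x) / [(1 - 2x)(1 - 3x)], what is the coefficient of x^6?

Partial fractions give a closed form: a_n = (-2)·2^n + (4)·3^n.
At n = 6: a_6 = 2788.

2788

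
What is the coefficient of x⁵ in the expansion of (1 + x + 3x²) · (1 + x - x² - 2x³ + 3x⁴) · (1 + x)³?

(1 + x + 3x²) has coefficients 1,1,3 for degrees 0…2.
(1 + x - x² - 2x³ + 3x⁴) has coefficients 1,1,-1,-2,3,0 for degrees 0…5.
Finally multiplying by (1 + x)³, the product of all factors after the first has coefficients 1,4,5,-1,-5,2 for degrees 0…5.
[x⁵] = 1·2 + 1·(-5) + 3·(-1) = -6.

-6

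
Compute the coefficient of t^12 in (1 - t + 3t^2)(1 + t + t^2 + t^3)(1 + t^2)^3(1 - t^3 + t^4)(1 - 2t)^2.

-51

(1 - t + 3t^2) has coefficients 1,-1,3 for degrees 0…2.
(1 + t + t^2 + t^3) has coefficients 1,1,1,1,0,0,0,0,0,0,0,0,0 for degrees 0…12.
Multiplying by (1 + t^2)^3 gives running coefficients 1,1,4,4,6,6,4,4,1,1,0,0,0 for degrees 0…12.
Multiplying by (1 - t^3 + t^4) gives running coefficients 1,1,4,3,6,3,4,2,1,3,0,3,0 for degrees 0…12.
Finally multiplying by (1 - 2t)^2, the product of all factors after the first has coefficients 1,-3,4,-9,10,-9,16,-2,9,7,-8,15,-12 for degrees 0…12.
[t^12] = 1·(-12) − 1·15 + 3·(-8) = -51.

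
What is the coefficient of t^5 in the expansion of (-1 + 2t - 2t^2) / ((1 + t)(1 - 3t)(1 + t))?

The denominator gives the recurrence a_n = a_(n−1) + 5a_(n−2) + 3a_(n−3) for n ≥ 3; the numerator fixes a_0 = -1, a_1 = 1, a_2 = -6.
Iterating: -1, 1, -6, -4, -31, -69, so a_5 = -69.

-69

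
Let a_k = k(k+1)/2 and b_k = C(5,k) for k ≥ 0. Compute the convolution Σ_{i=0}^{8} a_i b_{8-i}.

The convolution is the x^8 coefficient of A(x)B(x).
Σ = 0·0 + 1·0 + 3·0 + 6·1 + 10·5 + 15·10 + 21·10 + 28·5 + 36·1 = 592.

592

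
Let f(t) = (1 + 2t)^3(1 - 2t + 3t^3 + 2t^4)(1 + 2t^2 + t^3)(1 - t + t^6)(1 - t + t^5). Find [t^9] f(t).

(1 + 2t)^3 has coefficients 1,6,12,8 for degrees 0…3.
(1 - 2t + 3t^3 + 2t^4) has coefficients 1,-2,0,3,2,0,0,0,0,0 for degrees 0…9.
Multiplying by (1 + 2t^2 + t^3) gives running coefficients 1,-2,2,0,0,6,7,2,0,0 for degrees 0…9.
Multiplying by (1 - t + t^6) gives running coefficients 1,-3,4,-2,0,6,2,-7,0,0 for degrees 0…9.
Finally multiplying by (1 - t + t^5), the product of all factors after the first has coefficients 1,-4,7,-6,2,7,-7,-5,5,0 for degrees 0…9.
[t^9] = 1·0 + 6·5 + 12·(-5) + 8·(-7) = -86.

-86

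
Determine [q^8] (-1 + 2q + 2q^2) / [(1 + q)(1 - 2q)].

The denominator gives the recurrence a_n = a_(n−1) + 2a_(n−2) for n ≥ 3; the numerator fixes a_0 = -1, a_1 = 1, a_2 = 1.
Iterating: -1, 1, 1, 3, 5, 11, 21, 43, 85, so a_8 = 85.

85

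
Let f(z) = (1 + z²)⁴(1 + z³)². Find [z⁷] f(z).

12

(1 + z²)⁴ has coefficients 1,0,4,0,6,0,4,0 for degrees 0…7.
(1 + z³)² has coefficients 1,0,0,2,0,0,1,0 for degrees 0…7.
[z⁷] = 1·0 + 4·0 + 6·2 + 4·0 = 12.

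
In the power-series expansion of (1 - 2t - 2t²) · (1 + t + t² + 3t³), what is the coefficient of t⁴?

-8

(1 - 2t - 2t²) has coefficients 1,-2,-2 for degrees 0…2.
(1 + t + t² + 3t³) has coefficients 1,1,1,3,0 for degrees 0…4.
[t⁴] = 1·0 − 2·3 − 2·1 = -8.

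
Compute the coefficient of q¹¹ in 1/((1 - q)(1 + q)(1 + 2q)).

-2730

The denominator gives the recurrence a_n = −2a_(n−1) + a_(n−2) + 2a_(n−3) for n ≥ 3; the numerator fixes a_0 = 1, a_1 = -2, a_2 = 5.
Iterating: 1, -2, 5, -10, 21, -42, 85, -170, 341, -682, 1365, -2730, so a_11 = -2730.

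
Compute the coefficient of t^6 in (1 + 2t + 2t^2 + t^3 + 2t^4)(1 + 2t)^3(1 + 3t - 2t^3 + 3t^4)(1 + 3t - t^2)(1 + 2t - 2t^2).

(1 + 2t + 2t^2 + t^3 + 2t^4) has coefficients 1,2,2,1,2 for degrees 0…4.
(1 + 2t)^3 has coefficients 1,6,12,8,0,0,0 for degrees 0…6.
Multiplying by (1 + 3t - 2t^3 + 3t^4) gives running coefficients 1,9,30,42,15,-6,20 for degrees 0…6.
Multiplying by (1 + 3t - t^2) gives running coefficients 1,12,56,123,111,-3,-13 for degrees 0…6.
Finally multiplying by (1 + 2t - 2t^2), the product of all factors after the first has coefficients 1,14,78,211,245,-27,-241 for degrees 0…6.
[t^6] = 1·(-241) + 2·(-27) + 2·245 + 1·211 + 2·78 = 562.

562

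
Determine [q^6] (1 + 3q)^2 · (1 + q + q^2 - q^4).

-9

(1 + 3q)^2 has coefficients 1,6,9 for degrees 0…2.
(1 + q + q^2 - q^4) has coefficients 1,1,1,0,-1,0,0 for degrees 0…6.
[q^6] = 1·0 + 6·0 + 9·(-1) = -9.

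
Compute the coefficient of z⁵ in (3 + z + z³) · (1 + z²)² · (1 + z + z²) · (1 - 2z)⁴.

(3 + z + z³) has coefficients 3,1,0,1 for degrees 0…3.
(1 + z²)² has coefficients 1,0,2,0,1,0 for degrees 0…5.
Multiplying by (1 + z + z²) gives running coefficients 1,1,3,2,3,1 for degrees 0…5.
Finally multiplying by (1 - 2z)⁴, the product of all factors after the first has coefficients 1,-7,19,-30,43,-55 for degrees 0…5.
[z⁵] = 3·(-55) + 1·43 + 1·19 = -103.

-103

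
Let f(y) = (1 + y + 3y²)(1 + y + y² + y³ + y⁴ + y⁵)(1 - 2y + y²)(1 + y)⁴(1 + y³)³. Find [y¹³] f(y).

-20

(1 + y + 3y²) has coefficients 1,1,3 for degrees 0…2.
(1 + y + y² + y³ + y⁴ + y⁵) has coefficients 1,1,1,1,1,1,0,0,0,0,0,0,0,0 for degrees 0…13.
Multiplying by (1 - 2y + y²) gives running coefficients 1,-1,0,0,0,0,-1,1,0,0,0,0,0,0 for degrees 0…13.
Multiplying by (1 + y)⁴ gives running coefficients 1,3,2,-2,-3,-1,-1,-3,-2,2,3,1,0,0 for degrees 0…13.
Finally multiplying by (1 + y³)³, the product of all factors after the first has coefficients 1,3,2,1,6,5,-4,-3,1,-6,-12,-6,1,-3 for degrees 0…13.
[y¹³] = 1·(-3) + 1·1 + 3·(-6) = -20.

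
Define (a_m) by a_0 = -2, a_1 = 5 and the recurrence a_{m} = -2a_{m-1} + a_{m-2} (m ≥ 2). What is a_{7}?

985

The ordinary generating function has denominator 1 + 2q - q^2.
Iterating the recurrence: a_0,…,a_{7} = -2, 5, -12, 29, -70, 169, -408, 985.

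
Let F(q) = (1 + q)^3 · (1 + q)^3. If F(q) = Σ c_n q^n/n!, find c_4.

360

The EGF product rule gives c_4 = Σ_{k_1+k_2=4} C(4; k_1,k_2) · ∏ g_i(k_i), where (1+q)^3 gives the falling factorial (3)_k; (1+q)^3 gives the falling factorial (3)_k.
g_1(k) for k = 0…4: 1, 3, 6, 6, 0.
g_2(k) for k = 0…4: 1, 3, 6, 6, 0.
c_4 = Σ_k C(4,k)·g_1(k)·g_2(4−k) = 4·3·6 + 6·6·6 + 4·6·3 = 72 + 216 + 72 = 360.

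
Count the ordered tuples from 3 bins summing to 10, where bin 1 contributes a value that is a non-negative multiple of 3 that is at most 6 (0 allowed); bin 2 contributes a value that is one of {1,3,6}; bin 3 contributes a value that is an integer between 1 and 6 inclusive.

The generating function for the choices is (1 + t³ + t⁶)·(t + t³ + t⁶)·(t + t² + t³ + t⁴ + t⁵ + t⁶); the count is [t¹⁰].
(1 + t³ + t⁶) has coefficients 1,0,0,1,0,0,1 for degrees 0…6.
(t + t³ + t⁶) has coefficients 0,1,0,1,0,0,1,0,0,0,0 for degrees 0…10.
Finally multiplying by (t + t² + t³ + t⁴ + t⁵ + t⁶), the product of all factors after the first has coefficients 0,0,1,1,2,2,2,3,2,2,1 for degrees 0…10.
[t¹⁰] = 1·1 + 1·3 + 1·2 = 6.

6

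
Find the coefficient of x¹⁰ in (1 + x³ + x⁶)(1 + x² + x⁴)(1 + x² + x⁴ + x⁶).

(1 + x³ + x⁶) has coefficients 1,0,0,1,0,0,1 for degrees 0…6.
(1 + x² + x⁴) has coefficients 1,0,1,0,1,0,0,0,0,0,0 for degrees 0…10.
Finally multiplying by (1 + x² + x⁴ + x⁶), the product of all factors after the first has coefficients 1,0,2,0,3,0,3,0,2,0,1 for degrees 0…10.
[x¹⁰] = 1·1 + 1·0 + 1·3 = 4.

4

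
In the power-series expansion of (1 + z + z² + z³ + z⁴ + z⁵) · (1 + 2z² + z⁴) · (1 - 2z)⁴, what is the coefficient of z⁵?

(1 + z + z² + z³ + z⁴ + z⁵) has coefficients 1,1,1,1,1,1 for degrees 0…5.
(1 + 2z² + z⁴) has coefficients 1,0,2,0,1,0 for degrees 0…5.
Finally multiplying by (1 - 2z)⁴, the product of all factors after the first has coefficients 1,-8,26,-48,65,-72 for degrees 0…5.
[z⁵] = 1·(-72) + 1·65 + 1·(-48) + 1·26 + 1·(-8) + 1·1 = -36.

-36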